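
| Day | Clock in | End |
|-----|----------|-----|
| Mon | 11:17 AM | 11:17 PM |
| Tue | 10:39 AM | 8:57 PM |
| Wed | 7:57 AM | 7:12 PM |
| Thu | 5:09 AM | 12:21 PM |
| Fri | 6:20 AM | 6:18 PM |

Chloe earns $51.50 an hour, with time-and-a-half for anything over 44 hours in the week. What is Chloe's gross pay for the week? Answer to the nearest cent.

Mon: 11:17 AM–11:17 PM = 12 h 0 min
Tue: 10:39 AM–8:57 PM = 10 h 18 min
Wed: 7:57 AM–7:12 PM = 11 h 15 min
Thu: 5:09 AM–12:21 PM = 7 h 12 min
Fri: 6:20 AM–6:18 PM = 11 h 58 min
Total worked: 52 h 43 min = 3163 min.
Regular 44 h 0 min = 2640 min at $51.50/h; overtime 8 h 43 min = 523 min at $77.25/h.
Pay = (2640 × $51.50 + 523 × $77.25) ÷ 60 = $2939.36.

$2939.36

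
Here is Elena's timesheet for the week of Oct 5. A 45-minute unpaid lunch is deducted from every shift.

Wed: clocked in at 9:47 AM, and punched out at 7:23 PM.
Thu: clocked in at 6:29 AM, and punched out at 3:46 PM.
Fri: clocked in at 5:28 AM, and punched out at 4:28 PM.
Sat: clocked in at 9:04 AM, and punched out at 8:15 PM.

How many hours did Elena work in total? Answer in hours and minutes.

Wed: 9:47 AM–7:23 PM = 9 h 36 min; less 45 min break → 8 h 51 min
Thu: 6:29 AM–3:46 PM = 9 h 17 min; less 45 min break → 8 h 32 min
Fri: 5:28 AM–4:28 PM = 11 h 0 min; less 45 min break → 10 h 15 min
Sat: 9:04 AM–8:15 PM = 11 h 11 min; less 45 min break → 10 h 26 min
Total: 8 h 51 min + 8 h 32 min + 10 h 15 min + 10 h 26 min = 38 h 4 min.

38 h 4 min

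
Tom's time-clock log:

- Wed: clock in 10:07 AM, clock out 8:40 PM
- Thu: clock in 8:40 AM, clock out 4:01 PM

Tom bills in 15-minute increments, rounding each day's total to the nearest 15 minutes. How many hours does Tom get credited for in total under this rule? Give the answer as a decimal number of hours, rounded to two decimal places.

17.75 hours

Wed: 10:07 AM–8:40 PM = 10 h 33 min → rounds to 10 h 30 min
Thu: 8:40 AM–4:01 PM = 7 h 21 min → rounds to 7 h 15 min
Total credited: 17 h 45 min.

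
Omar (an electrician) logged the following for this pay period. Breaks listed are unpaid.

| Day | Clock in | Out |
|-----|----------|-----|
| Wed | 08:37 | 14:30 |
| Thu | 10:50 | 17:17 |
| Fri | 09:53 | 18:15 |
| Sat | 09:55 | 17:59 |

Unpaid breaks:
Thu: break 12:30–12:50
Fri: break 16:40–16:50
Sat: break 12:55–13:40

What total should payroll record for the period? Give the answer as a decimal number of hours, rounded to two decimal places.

27.52 hours

Wed: 08:37–14:30 = 5 h 53 min
Thu: 10:50–17:17 = 6 h 27 min; less 20 min break → 6 h 7 min
Fri: 09:53–18:15 = 8 h 22 min; less 10 min break → 8 h 12 min
Sat: 09:55–17:59 = 8 h 4 min; less 45 min break → 7 h 19 min
Total: 5 h 53 min + 6 h 7 min + 8 h 12 min + 7 h 19 min = 27 h 31 min.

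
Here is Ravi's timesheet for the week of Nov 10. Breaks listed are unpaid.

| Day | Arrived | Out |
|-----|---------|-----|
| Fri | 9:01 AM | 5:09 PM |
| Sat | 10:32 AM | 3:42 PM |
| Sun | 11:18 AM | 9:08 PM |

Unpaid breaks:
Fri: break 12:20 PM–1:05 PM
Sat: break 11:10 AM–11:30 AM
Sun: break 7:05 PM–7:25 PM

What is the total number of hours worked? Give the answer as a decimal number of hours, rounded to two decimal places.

Fri: 9:01 AM–5:09 PM = 8 h 8 min; less 45 min break → 7 h 23 min
Sat: 10:32 AM–3:42 PM = 5 h 10 min; less 20 min break → 4 h 50 min
Sun: 11:18 AM–9:08 PM = 9 h 50 min; less 20 min break → 9 h 30 min
Total: 7 h 23 min + 4 h 50 min + 9 h 30 min = 21 h 43 min.

21.72 hours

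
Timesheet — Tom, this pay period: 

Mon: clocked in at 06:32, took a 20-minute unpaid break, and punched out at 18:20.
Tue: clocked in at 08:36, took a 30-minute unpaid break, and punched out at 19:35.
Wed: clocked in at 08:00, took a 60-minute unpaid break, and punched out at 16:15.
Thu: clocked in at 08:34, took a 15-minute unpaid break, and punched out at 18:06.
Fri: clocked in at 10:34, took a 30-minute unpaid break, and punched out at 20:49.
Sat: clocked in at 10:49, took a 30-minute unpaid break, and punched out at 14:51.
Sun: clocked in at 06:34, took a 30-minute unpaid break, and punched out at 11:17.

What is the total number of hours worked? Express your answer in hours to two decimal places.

55.98 hours

Mon: 06:32–18:20 = 11 h 48 min; less 20 min break → 11 h 28 min
Tue: 08:36–19:35 = 10 h 59 min; less 30 min break → 10 h 29 min
Wed: 08:00–16:15 = 8 h 15 min; less 60 min break → 7 h 15 min
Thu: 08:34–18:06 = 9 h 32 min; less 15 min break → 9 h 17 min
Fri: 10:34–20:49 = 10 h 15 min; less 30 min break → 9 h 45 min
Sat: 10:49–14:51 = 4 h 2 min; less 30 min break → 3 h 32 min
Sun: 06:34–11:17 = 4 h 43 min; less 30 min break → 4 h 13 min
Total: 11 h 28 min + 10 h 29 min + 7 h 15 min + 9 h 17 min + 9 h 45 min + 3 h 32 min + 4 h 13 min = 55 h 59 min.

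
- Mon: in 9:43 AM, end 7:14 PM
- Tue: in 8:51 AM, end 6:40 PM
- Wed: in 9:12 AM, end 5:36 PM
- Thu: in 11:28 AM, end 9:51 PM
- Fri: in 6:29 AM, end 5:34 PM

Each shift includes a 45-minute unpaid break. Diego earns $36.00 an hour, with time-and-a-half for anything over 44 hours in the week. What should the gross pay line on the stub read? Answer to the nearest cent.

Mon: 9:43 AM–7:14 PM = 9 h 31 min; less 45 min break → 8 h 46 min
Tue: 8:51 AM–6:40 PM = 9 h 49 min; less 45 min break → 9 h 4 min
Wed: 9:12 AM–5:36 PM = 8 h 24 min; less 45 min break → 7 h 39 min
Thu: 11:28 AM–9:51 PM = 10 h 23 min; less 45 min break → 9 h 38 min
Fri: 6:29 AM–5:34 PM = 11 h 5 min; less 45 min break → 10 h 20 min
Total worked: 45 h 27 min = 2727 min.
Regular 44 h 0 min = 2640 min at $36.00/h; overtime 1 h 27 min = 87 min at $54.00/h.
Pay = (2640 × $36.00 + 87 × $54.00) ÷ 60 = $1662.30.

$1662.30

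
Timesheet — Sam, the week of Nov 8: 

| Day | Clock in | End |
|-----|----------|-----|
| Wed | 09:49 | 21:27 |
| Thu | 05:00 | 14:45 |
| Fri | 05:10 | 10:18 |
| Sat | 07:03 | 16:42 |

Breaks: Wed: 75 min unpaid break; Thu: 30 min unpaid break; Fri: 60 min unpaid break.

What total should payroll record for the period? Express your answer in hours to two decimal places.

33.42 hours

Wed: 09:49–21:27 = 11 h 38 min; less 75 min break → 10 h 23 min
Thu: 05:00–14:45 = 9 h 45 min; less 30 min break → 9 h 15 min
Fri: 05:10–10:18 = 5 h 8 min; less 60 min break → 4 h 8 min
Sat: 07:03–16:42 = 9 h 39 min
Total: 10 h 23 min + 9 h 15 min + 4 h 8 min + 9 h 39 min = 33 h 25 min.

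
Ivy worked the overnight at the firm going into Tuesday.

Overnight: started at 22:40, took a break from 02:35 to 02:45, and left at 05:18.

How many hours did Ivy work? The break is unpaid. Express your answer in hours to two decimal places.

6.47 hours

Overnight: 22:40 → midnight = 1 h 20 min; midnight → 05:18 = 5 h 18 min; span 6 h 38 min; less 10 min break → 6 h 28 min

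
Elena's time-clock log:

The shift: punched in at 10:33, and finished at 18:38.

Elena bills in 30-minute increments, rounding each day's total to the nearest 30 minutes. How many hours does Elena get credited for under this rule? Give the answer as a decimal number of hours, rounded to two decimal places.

8.00 hours

The shift: 10:33–18:38 = 8 h 5 min → rounds to 8 h 0 min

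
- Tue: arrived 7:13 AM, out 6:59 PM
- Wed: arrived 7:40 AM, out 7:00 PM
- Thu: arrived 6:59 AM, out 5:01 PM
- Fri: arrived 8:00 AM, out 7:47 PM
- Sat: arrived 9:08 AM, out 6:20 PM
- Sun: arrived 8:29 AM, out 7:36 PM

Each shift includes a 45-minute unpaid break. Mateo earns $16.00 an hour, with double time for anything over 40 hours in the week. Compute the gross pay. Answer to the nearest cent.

Tue: 7:13 AM–6:59 PM = 11 h 46 min; less 45 min break → 11 h 1 min
Wed: 7:40 AM–7:00 PM = 11 h 20 min; less 45 min break → 10 h 35 min
Thu: 6:59 AM–5:01 PM = 10 h 2 min; less 45 min break → 9 h 17 min
Fri: 8:00 AM–7:47 PM = 11 h 47 min; less 45 min break → 11 h 2 min
Sat: 9:08 AM–6:20 PM = 9 h 12 min; less 45 min break → 8 h 27 min
Sun: 8:29 AM–7:36 PM = 11 h 7 min; less 45 min break → 10 h 22 min
Total worked: 60 h 44 min = 3644 min.
Regular 40 h 0 min = 2400 min at $16.00/h; overtime 20 h 44 min = 1244 min at $32.00/h.
Pay = (2400 × $16.00 + 1244 × $32.00) ÷ 60 = $1303.47.

$1303.47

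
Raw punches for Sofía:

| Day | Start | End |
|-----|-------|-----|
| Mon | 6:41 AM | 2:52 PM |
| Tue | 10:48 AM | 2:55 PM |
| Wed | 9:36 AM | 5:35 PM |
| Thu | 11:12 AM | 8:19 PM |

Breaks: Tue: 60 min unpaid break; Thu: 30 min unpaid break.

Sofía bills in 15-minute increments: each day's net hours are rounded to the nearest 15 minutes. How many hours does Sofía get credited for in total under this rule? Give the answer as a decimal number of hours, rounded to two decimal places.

27.75 hours

Mon: 6:41 AM–2:52 PM = 8 h 11 min → rounds to 8 h 15 min
Tue: 10:48 AM–2:55 PM = 4 h 7 min − 60 min = 3 h 7 min → rounds to 3 h 0 min
Wed: 9:36 AM–5:35 PM = 7 h 59 min → rounds to 8 h 0 min
Thu: 11:12 AM–8:19 PM = 9 h 7 min − 30 min = 8 h 37 min → rounds to 8 h 30 min
Total credited: 27 h 45 min.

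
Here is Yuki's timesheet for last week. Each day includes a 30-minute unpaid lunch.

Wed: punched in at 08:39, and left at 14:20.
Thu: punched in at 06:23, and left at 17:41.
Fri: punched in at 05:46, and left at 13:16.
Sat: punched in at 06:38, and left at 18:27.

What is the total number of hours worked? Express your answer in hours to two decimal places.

34.30 hours

Wed: 08:39–14:20 = 5 h 41 min; less 30 min break → 5 h 11 min
Thu: 06:23–17:41 = 11 h 18 min; less 30 min break → 10 h 48 min
Fri: 05:46–13:16 = 7 h 30 min; less 30 min break → 7 h 0 min
Sat: 06:38–18:27 = 11 h 49 min; less 30 min break → 11 h 19 min
Total: 5 h 11 min + 10 h 48 min + 7 h 0 min + 11 h 19 min = 34 h 18 min.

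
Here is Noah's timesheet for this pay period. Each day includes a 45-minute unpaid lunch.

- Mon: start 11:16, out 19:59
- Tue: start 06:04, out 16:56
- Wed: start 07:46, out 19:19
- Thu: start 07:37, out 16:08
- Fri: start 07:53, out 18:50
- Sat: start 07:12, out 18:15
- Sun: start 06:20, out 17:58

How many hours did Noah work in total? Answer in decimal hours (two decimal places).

68.03 hours

Mon: 11:16–19:59 = 8 h 43 min; less 45 min break → 7 h 58 min
Tue: 06:04–16:56 = 10 h 52 min; less 45 min break → 10 h 7 min
Wed: 07:46–19:19 = 11 h 33 min; less 45 min break → 10 h 48 min
Thu: 07:37–16:08 = 8 h 31 min; less 45 min break → 7 h 46 min
Fri: 07:53–18:50 = 10 h 57 min; less 45 min break → 10 h 12 min
Sat: 07:12–18:15 = 11 h 3 min; less 45 min break → 10 h 18 min
Sun: 06:20–17:58 = 11 h 38 min; less 45 min break → 10 h 53 min
Total: 7 h 58 min + 10 h 7 min + 10 h 48 min + 7 h 46 min + 10 h 12 min + 10 h 18 min + 10 h 53 min = 68 h 2 min.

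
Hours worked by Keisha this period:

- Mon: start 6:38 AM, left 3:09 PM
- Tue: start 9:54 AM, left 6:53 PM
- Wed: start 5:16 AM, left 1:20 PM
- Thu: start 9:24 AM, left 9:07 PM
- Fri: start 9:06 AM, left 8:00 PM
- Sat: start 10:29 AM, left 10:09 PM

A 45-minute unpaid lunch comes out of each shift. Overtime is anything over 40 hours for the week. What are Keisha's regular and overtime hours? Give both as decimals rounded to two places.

Mon: 6:38 AM–3:09 PM = 8 h 31 min; less 45 min break → 7 h 46 min
Tue: 9:54 AM–6:53 PM = 8 h 59 min; less 45 min break → 8 h 14 min
Wed: 5:16 AM–1:20 PM = 8 h 4 min; less 45 min break → 7 h 19 min
Thu: 9:24 AM–9:07 PM = 11 h 43 min; less 45 min break → 10 h 58 min
Fri: 9:06 AM–8:00 PM = 10 h 54 min; less 45 min break → 10 h 9 min
Sat: 10:29 AM–10:09 PM = 11 h 40 min; less 45 min break → 10 h 55 min
Total worked: 55 h 21 min = 55.35 h.
Threshold 40 h → overtime 15 h 21 min, regular 40 h 0 min.

Regular 40.00 hours, overtime 15.35 hours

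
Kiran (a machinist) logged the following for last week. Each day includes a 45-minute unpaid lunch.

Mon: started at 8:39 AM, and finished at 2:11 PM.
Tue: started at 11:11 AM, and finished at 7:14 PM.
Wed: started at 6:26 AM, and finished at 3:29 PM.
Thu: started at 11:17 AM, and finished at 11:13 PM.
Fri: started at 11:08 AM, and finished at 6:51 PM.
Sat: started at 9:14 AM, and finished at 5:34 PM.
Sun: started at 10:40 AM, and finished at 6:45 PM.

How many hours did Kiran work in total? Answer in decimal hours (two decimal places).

53.45 hours

Mon: 8:39 AM–2:11 PM = 5 h 32 min; less 45 min break → 4 h 47 min
Tue: 11:11 AM–7:14 PM = 8 h 3 min; less 45 min break → 7 h 18 min
Wed: 6:26 AM–3:29 PM = 9 h 3 min; less 45 min break → 8 h 18 min
Thu: 11:17 AM–11:13 PM = 11 h 56 min; less 45 min break → 11 h 11 min
Fri: 11:08 AM–6:51 PM = 7 h 43 min; less 45 min break → 6 h 58 min
Sat: 9:14 AM–5:34 PM = 8 h 20 min; less 45 min break → 7 h 35 min
Sun: 10:40 AM–6:45 PM = 8 h 5 min; less 45 min break → 7 h 20 min
Total: 4 h 47 min + 7 h 18 min + 8 h 18 min + 11 h 11 min + 6 h 58 min + 7 h 35 min + 7 h 20 min = 53 h 27 min.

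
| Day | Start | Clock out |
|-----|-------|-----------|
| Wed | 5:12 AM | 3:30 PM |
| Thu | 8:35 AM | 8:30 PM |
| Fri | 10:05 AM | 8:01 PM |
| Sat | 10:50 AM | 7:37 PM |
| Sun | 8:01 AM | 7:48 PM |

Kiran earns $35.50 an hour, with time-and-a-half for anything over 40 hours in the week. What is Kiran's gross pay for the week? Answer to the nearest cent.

$2097.16

Wed: 5:12 AM–3:30 PM = 10 h 18 min
Thu: 8:35 AM–8:30 PM = 11 h 55 min
Fri: 10:05 AM–8:01 PM = 9 h 56 min
Sat: 10:50 AM–7:37 PM = 8 h 47 min
Sun: 8:01 AM–7:48 PM = 11 h 47 min
Total worked: 52 h 43 min = 3163 min.
Regular 40 h 0 min = 2400 min at $35.50/h; overtime 12 h 43 min = 763 min at $53.25/h.
Pay = (2400 × $35.50 + 763 × $53.25) ÷ 60 = $2097.16.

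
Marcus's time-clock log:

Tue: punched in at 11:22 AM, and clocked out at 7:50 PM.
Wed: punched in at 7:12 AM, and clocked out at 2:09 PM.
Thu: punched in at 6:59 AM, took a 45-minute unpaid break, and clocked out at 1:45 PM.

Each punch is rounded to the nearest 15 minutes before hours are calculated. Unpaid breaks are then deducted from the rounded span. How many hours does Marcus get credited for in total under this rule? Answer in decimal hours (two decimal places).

21.50 hours

Tue: in 11:22 AM→11:15 AM, out 7:50 PM→7:45 PM; 8 h 30 min
Wed: in 7:12 AM→7:15 AM, out 2:09 PM→2:15 PM; 7 h 0 min
Thu: in 6:59 AM→7:00 AM, out 1:45 PM→1:45 PM; 6 h 45 min − 45 min = 6 h 0 min
Total credited: 21 h 30 min.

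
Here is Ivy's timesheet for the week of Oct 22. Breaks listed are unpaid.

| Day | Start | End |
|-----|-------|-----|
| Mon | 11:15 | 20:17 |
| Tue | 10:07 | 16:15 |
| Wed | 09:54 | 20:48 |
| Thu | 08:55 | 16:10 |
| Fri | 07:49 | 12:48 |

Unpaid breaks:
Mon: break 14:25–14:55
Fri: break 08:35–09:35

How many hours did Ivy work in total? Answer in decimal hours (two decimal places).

36.80 hours

Mon: 11:15–20:17 = 9 h 2 min; less 30 min break → 8 h 32 min
Tue: 10:07–16:15 = 6 h 8 min
Wed: 09:54–20:48 = 10 h 54 min
Thu: 08:55–16:10 = 7 h 15 min
Fri: 07:49–12:48 = 4 h 59 min; less 60 min break → 3 h 59 min
Total: 8 h 32 min + 6 h 8 min + 10 h 54 min + 7 h 15 min + 3 h 59 min = 36 h 48 min.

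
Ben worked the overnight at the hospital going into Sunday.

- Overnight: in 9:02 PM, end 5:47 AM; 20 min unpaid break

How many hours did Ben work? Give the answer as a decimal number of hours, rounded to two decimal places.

Overnight: 9:02 PM → midnight = 2 h 58 min; midnight → 5:47 AM = 5 h 47 min; span 8 h 45 min; less 20 min break → 8 h 25 min

8.42 hours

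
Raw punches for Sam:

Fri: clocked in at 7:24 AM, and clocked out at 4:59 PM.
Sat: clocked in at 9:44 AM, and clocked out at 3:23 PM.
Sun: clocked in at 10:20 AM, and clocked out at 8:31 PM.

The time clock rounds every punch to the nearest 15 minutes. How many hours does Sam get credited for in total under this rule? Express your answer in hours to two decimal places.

25.50 hours

Fri: in 7:24 AM→7:30 AM, out 4:59 PM→5:00 PM; 9 h 30 min
Sat: in 9:44 AM→9:45 AM, out 3:23 PM→3:30 PM; 5 h 45 min
Sun: in 10:20 AM→10:15 AM, out 8:31 PM→8:30 PM; 10 h 15 min
Total credited: 25 h 30 min.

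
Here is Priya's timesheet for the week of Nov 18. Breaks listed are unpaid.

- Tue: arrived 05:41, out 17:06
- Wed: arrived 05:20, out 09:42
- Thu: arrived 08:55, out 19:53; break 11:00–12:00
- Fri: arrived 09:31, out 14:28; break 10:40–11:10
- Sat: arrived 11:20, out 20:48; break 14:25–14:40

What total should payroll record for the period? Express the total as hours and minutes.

39 h 25 min

Tue: 05:41–17:06 = 11 h 25 min
Wed: 05:20–09:42 = 4 h 22 min
Thu: 08:55–19:53 = 10 h 58 min; less 60 min break → 9 h 58 min
Fri: 09:31–14:28 = 4 h 57 min; less 30 min break → 4 h 27 min
Sat: 11:20–20:48 = 9 h 28 min; less 15 min break → 9 h 13 min
Total: 11 h 25 min + 4 h 22 min + 9 h 58 min + 4 h 27 min + 9 h 13 min = 39 h 25 min.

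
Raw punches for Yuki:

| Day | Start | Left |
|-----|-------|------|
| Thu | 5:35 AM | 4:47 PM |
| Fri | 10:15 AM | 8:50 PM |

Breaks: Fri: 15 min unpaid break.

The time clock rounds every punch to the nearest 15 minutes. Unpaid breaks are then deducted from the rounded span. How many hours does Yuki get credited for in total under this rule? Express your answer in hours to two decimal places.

Thu: in 5:35 AM→5:30 AM, out 4:47 PM→4:45 PM; 11 h 15 min
Fri: in 10:15 AM→10:15 AM, out 8:50 PM→8:45 PM; 10 h 30 min − 15 min = 10 h 15 min
Total credited: 21 h 30 min.

21.50 hours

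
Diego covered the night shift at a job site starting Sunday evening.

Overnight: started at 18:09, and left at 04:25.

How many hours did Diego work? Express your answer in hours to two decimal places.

Overnight: 18:09 → midnight = 5 h 51 min; midnight → 04:25 = 4 h 25 min; span 10 h 16 min

10.27 hours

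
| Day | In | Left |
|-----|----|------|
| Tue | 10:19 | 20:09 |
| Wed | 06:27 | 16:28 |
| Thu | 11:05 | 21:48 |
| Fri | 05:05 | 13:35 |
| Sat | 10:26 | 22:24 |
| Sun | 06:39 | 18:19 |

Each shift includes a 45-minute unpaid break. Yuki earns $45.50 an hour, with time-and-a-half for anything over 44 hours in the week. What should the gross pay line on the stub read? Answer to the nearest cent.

$2971.15

Tue: 10:19–20:09 = 9 h 50 min; less 45 min break → 9 h 5 min
Wed: 06:27–16:28 = 10 h 1 min; less 45 min break → 9 h 16 min
Thu: 11:05–21:48 = 10 h 43 min; less 45 min break → 9 h 58 min
Fri: 05:05–13:35 = 8 h 30 min; less 45 min break → 7 h 45 min
Sat: 10:26–22:24 = 11 h 58 min; less 45 min break → 11 h 13 min
Sun: 06:39–18:19 = 11 h 40 min; less 45 min break → 10 h 55 min
Total worked: 58 h 12 min = 3492 min.
Regular 44 h 0 min = 2640 min at $45.50/h; overtime 14 h 12 min = 852 min at $68.25/h.
Pay = (2640 × $45.50 + 852 × $68.25) ÷ 60 = $2971.15.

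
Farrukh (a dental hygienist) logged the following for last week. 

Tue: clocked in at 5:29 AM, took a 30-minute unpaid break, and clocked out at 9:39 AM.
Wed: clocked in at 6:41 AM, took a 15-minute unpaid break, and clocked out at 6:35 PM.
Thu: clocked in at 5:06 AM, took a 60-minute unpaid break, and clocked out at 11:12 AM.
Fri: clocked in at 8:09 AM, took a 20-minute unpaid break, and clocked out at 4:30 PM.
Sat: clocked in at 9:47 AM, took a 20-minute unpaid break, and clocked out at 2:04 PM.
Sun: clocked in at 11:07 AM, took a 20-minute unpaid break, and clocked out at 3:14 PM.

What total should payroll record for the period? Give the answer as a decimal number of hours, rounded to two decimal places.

Tue: 5:29 AM–9:39 AM = 4 h 10 min; less 30 min break → 3 h 40 min
Wed: 6:41 AM–6:35 PM = 11 h 54 min; less 15 min break → 11 h 39 min
Thu: 5:06 AM–11:12 AM = 6 h 6 min; less 60 min break → 5 h 6 min
Fri: 8:09 AM–4:30 PM = 8 h 21 min; less 20 min break → 8 h 1 min
Sat: 9:47 AM–2:04 PM = 4 h 17 min; less 20 min break → 3 h 57 min
Sun: 11:07 AM–3:14 PM = 4 h 7 min; less 20 min break → 3 h 47 min
Total: 3 h 40 min + 11 h 39 min + 5 h 6 min + 8 h 1 min + 3 h 57 min + 3 h 47 min = 36 h 10 min.

36.17 hours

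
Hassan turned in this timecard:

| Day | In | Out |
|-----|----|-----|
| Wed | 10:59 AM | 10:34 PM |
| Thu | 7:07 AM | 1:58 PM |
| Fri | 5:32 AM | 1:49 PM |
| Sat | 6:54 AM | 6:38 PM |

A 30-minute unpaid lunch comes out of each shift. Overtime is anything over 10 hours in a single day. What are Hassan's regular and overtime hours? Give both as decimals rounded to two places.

Regular 34.13 hours, overtime 2.32 hours

Wed: 10:59 AM–10:34 PM = 11 h 35 min; less 30 min break → 11 h 5 min
Thu: 7:07 AM–1:58 PM = 6 h 51 min; less 30 min break → 6 h 21 min
Fri: 5:32 AM–1:49 PM = 8 h 17 min; less 30 min break → 7 h 47 min
Sat: 6:54 AM–6:38 PM = 11 h 44 min; less 30 min break → 11 h 14 min
Wed reg 10 h 0 min / OT 1 h 5 min; Thu reg 6 h 21 min / OT 0 h 0 min; Fri reg 7 h 47 min / OT 0 h 0 min; Sat reg 10 h 0 min / OT 1 h 14 min.
Totals: regular 34 h 8 min, overtime 2 h 19 min.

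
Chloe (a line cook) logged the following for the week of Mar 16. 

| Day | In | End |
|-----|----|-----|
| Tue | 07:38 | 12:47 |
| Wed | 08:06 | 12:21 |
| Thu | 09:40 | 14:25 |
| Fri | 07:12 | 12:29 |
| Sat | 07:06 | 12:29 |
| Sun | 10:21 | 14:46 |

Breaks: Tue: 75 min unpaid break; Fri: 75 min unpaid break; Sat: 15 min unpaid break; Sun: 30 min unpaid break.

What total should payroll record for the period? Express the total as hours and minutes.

25 h 59 min

Tue: 07:38–12:47 = 5 h 9 min; less 75 min break → 3 h 54 min
Wed: 08:06–12:21 = 4 h 15 min
Thu: 09:40–14:25 = 4 h 45 min
Fri: 07:12–12:29 = 5 h 17 min; less 75 min break → 4 h 2 min
Sat: 07:06–12:29 = 5 h 23 min; less 15 min break → 5 h 8 min
Sun: 10:21–14:46 = 4 h 25 min; less 30 min break → 3 h 55 min
Total: 3 h 54 min + 4 h 15 min + 4 h 45 min + 4 h 2 min + 5 h 8 min + 3 h 55 min = 25 h 59 min.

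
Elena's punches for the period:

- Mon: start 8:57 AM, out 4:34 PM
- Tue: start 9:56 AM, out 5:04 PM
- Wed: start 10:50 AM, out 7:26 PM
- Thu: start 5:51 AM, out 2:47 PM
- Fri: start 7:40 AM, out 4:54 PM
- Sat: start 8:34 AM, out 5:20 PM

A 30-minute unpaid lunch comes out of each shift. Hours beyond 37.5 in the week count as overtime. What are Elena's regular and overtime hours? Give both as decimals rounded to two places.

Mon: 8:57 AM–4:34 PM = 7 h 37 min; less 30 min break → 7 h 7 min
Tue: 9:56 AM–5:04 PM = 7 h 8 min; less 30 min break → 6 h 38 min
Wed: 10:50 AM–7:26 PM = 8 h 36 min; less 30 min break → 8 h 6 min
Thu: 5:51 AM–2:47 PM = 8 h 56 min; less 30 min break → 8 h 26 min
Fri: 7:40 AM–4:54 PM = 9 h 14 min; less 30 min break → 8 h 44 min
Sat: 8:34 AM–5:20 PM = 8 h 46 min; less 30 min break → 8 h 16 min
Total worked: 47 h 17 min = 47.28 h.
Threshold 37.5 h → overtime 9 h 47 min, regular 37 h 30 min.

Regular 37.50 hours, overtime 9.78 hours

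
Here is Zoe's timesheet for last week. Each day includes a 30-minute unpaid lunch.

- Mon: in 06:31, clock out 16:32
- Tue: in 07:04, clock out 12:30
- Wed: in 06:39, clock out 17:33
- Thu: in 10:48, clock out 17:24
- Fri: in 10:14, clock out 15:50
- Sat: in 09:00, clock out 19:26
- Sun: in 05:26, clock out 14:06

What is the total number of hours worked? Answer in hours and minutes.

54 h 9 min

Mon: 06:31–16:32 = 10 h 1 min; less 30 min break → 9 h 31 min
Tue: 07:04–12:30 = 5 h 26 min; less 30 min break → 4 h 56 min
Wed: 06:39–17:33 = 10 h 54 min; less 30 min break → 10 h 24 min
Thu: 10:48–17:24 = 6 h 36 min; less 30 min break → 6 h 6 min
Fri: 10:14–15:50 = 5 h 36 min; less 30 min break → 5 h 6 min
Sat: 09:00–19:26 = 10 h 26 min; less 30 min break → 9 h 56 min
Sun: 05:26–14:06 = 8 h 40 min; less 30 min break → 8 h 10 min
Total: 9 h 31 min + 4 h 56 min + 10 h 24 min + 6 h 6 min + 5 h 6 min + 9 h 56 min + 8 h 10 min = 54 h 9 min.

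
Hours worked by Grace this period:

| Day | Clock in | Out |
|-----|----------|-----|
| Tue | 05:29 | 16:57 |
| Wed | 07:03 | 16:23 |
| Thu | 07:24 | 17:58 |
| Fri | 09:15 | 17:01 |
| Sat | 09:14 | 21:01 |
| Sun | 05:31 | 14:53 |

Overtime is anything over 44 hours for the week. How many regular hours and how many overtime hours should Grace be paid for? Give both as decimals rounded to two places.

Tue: 05:29–16:57 = 11 h 28 min
Wed: 07:03–16:23 = 9 h 20 min
Thu: 07:24–17:58 = 10 h 34 min
Fri: 09:15–17:01 = 7 h 46 min
Sat: 09:14–21:01 = 11 h 47 min
Sun: 05:31–14:53 = 9 h 22 min
Total worked: 60 h 17 min = 60.28 h.
Threshold 44 h → overtime 16 h 17 min, regular 44 h 0 min.

Regular 44.00 hours, overtime 16.28 hours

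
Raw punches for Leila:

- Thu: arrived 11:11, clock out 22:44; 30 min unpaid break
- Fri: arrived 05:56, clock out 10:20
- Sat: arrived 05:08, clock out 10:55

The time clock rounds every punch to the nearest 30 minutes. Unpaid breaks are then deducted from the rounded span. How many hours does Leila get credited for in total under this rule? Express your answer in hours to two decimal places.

Thu: in 11:11→11:00, out 22:44→22:30; 11 h 30 min − 30 min = 11 h 0 min
Fri: in 05:56→06:00, out 10:20→10:30; 4 h 30 min
Sat: in 05:08→05:00, out 10:55→11:00; 6 h 0 min
Total credited: 21 h 30 min.

21.50 hours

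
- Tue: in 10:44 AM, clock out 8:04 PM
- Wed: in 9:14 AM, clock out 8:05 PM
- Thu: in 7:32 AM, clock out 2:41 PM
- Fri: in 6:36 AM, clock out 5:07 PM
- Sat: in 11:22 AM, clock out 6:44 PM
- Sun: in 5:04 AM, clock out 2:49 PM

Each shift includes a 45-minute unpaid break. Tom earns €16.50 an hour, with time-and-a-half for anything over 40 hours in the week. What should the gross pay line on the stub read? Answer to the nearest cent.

Tue: 10:44 AM–8:04 PM = 9 h 20 min; less 45 min break → 8 h 35 min
Wed: 9:14 AM–8:05 PM = 10 h 51 min; less 45 min break → 10 h 6 min
Thu: 7:32 AM–2:41 PM = 7 h 9 min; less 45 min break → 6 h 24 min
Fri: 6:36 AM–5:07 PM = 10 h 31 min; less 45 min break → 9 h 46 min
Sat: 11:22 AM–6:44 PM = 7 h 22 min; less 45 min break → 6 h 37 min
Sun: 5:04 AM–2:49 PM = 9 h 45 min; less 45 min break → 9 h 0 min
Total worked: 50 h 28 min = 3028 min.
Regular 40 h 0 min = 2400 min at €16.50/h; overtime 10 h 28 min = 628 min at €24.75/h.
Pay = (2400 × €16.50 + 628 × €24.75) ÷ 60 = €919.05.

€919.05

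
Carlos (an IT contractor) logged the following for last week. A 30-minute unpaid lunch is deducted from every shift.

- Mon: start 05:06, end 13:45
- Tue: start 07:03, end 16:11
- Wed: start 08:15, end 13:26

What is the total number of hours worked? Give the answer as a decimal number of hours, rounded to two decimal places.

Mon: 05:06–13:45 = 8 h 39 min; less 30 min break → 8 h 9 min
Tue: 07:03–16:11 = 9 h 8 min; less 30 min break → 8 h 38 min
Wed: 08:15–13:26 = 5 h 11 min; less 30 min break → 4 h 41 min
Total: 8 h 9 min + 8 h 38 min + 4 h 41 min = 21 h 28 min.

21.47 hours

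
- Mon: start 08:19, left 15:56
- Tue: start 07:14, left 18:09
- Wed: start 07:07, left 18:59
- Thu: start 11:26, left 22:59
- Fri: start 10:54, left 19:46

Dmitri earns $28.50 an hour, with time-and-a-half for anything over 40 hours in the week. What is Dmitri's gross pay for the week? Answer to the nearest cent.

$1602.41

Mon: 08:19–15:56 = 7 h 37 min
Tue: 07:14–18:09 = 10 h 55 min
Wed: 07:07–18:59 = 11 h 52 min
Thu: 11:26–22:59 = 11 h 33 min
Fri: 10:54–19:46 = 8 h 52 min
Total worked: 50 h 49 min = 3049 min.
Regular 40 h 0 min = 2400 min at $28.50/h; overtime 10 h 49 min = 649 min at $42.75/h.
Pay = (2400 × $28.50 + 649 × $42.75) ÷ 60 = $1602.41.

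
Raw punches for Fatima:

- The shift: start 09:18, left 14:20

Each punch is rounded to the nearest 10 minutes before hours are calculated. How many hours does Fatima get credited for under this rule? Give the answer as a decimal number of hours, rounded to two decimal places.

The shift: in 09:18→09:20, out 14:20→14:20; 5 h 0 min

5.00 hours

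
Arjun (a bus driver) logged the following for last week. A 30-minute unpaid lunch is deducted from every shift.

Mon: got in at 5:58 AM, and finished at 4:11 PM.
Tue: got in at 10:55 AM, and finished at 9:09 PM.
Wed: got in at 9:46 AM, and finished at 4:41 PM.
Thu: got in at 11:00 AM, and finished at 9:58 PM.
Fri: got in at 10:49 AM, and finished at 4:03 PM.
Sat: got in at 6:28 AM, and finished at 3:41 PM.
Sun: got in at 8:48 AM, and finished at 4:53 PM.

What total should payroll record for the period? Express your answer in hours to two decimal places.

Mon: 5:58 AM–4:11 PM = 10 h 13 min; less 30 min break → 9 h 43 min
Tue: 10:55 AM–9:09 PM = 10 h 14 min; less 30 min break → 9 h 44 min
Wed: 9:46 AM–4:41 PM = 6 h 55 min; less 30 min break → 6 h 25 min
Thu: 11:00 AM–9:58 PM = 10 h 58 min; less 30 min break → 10 h 28 min
Fri: 10:49 AM–4:03 PM = 5 h 14 min; less 30 min break → 4 h 44 min
Sat: 6:28 AM–3:41 PM = 9 h 13 min; less 30 min break → 8 h 43 min
Sun: 8:48 AM–4:53 PM = 8 h 5 min; less 30 min break → 7 h 35 min
Total: 9 h 43 min + 9 h 44 min + 6 h 25 min + 10 h 28 min + 4 h 44 min + 8 h 43 min + 7 h 35 min = 57 h 22 min.

57.37 hours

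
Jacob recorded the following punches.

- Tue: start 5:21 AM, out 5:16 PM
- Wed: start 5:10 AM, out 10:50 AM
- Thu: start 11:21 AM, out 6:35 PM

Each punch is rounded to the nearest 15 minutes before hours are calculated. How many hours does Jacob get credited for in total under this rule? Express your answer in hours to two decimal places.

24.75 hours

Tue: in 5:21 AM→5:15 AM, out 5:16 PM→5:15 PM; 12 h 0 min
Wed: in 5:10 AM→5:15 AM, out 10:50 AM→10:45 AM; 5 h 30 min
Thu: in 11:21 AM→11:15 AM, out 6:35 PM→6:30 PM; 7 h 15 min
Total credited: 24 h 45 min.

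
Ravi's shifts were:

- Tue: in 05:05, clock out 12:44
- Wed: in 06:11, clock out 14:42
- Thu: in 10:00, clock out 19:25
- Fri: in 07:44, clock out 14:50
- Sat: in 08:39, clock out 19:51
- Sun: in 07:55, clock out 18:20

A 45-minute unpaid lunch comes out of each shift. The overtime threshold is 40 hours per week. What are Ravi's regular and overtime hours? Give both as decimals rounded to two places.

Tue: 05:05–12:44 = 7 h 39 min; less 45 min break → 6 h 54 min
Wed: 06:11–14:42 = 8 h 31 min; less 45 min break → 7 h 46 min
Thu: 10:00–19:25 = 9 h 25 min; less 45 min break → 8 h 40 min
Fri: 07:44–14:50 = 7 h 6 min; less 45 min break → 6 h 21 min
Sat: 08:39–19:51 = 11 h 12 min; less 45 min break → 10 h 27 min
Sun: 07:55–18:20 = 10 h 25 min; less 45 min break → 9 h 40 min
Total worked: 49 h 48 min = 49.80 h.
Threshold 40 h → overtime 9 h 48 min, regular 40 h 0 min.

Regular 40.00 hours, overtime 9.80 hours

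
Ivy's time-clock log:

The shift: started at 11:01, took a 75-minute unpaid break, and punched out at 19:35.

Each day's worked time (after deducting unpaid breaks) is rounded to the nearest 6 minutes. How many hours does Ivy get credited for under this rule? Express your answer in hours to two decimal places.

The shift: 11:01–19:35 = 8 h 34 min − 75 min = 7 h 19 min → rounds to 7 h 18 min

7.30 hours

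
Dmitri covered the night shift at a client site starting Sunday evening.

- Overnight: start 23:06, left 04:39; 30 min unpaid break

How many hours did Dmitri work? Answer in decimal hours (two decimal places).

5.05 hours

Overnight: 23:06 → midnight = 0 h 54 min; midnight → 04:39 = 4 h 39 min; span 5 h 33 min; less 30 min break → 5 h 3 min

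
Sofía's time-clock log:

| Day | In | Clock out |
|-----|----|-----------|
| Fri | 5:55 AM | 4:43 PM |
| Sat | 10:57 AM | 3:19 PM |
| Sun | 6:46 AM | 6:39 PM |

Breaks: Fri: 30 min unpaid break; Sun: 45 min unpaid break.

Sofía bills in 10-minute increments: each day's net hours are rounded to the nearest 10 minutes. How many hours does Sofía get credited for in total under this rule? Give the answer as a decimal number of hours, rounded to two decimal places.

Fri: 5:55 AM–4:43 PM = 10 h 48 min − 30 min = 10 h 18 min → rounds to 10 h 20 min
Sat: 10:57 AM–3:19 PM = 4 h 22 min → rounds to 4 h 20 min
Sun: 6:46 AM–6:39 PM = 11 h 53 min − 45 min = 11 h 8 min → rounds to 11 h 10 min
Total credited: 25 h 50 min.

25.83 hours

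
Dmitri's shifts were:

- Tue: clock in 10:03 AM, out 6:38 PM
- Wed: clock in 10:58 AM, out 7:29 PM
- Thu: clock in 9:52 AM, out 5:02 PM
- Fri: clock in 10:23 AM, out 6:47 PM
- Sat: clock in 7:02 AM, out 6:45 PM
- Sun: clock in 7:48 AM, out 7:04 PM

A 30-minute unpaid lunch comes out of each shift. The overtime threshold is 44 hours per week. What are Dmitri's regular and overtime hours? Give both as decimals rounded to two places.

Tue: 10:03 AM–6:38 PM = 8 h 35 min; less 30 min break → 8 h 5 min
Wed: 10:58 AM–7:29 PM = 8 h 31 min; less 30 min break → 8 h 1 min
Thu: 9:52 AM–5:02 PM = 7 h 10 min; less 30 min break → 6 h 40 min
Fri: 10:23 AM–6:47 PM = 8 h 24 min; less 30 min break → 7 h 54 min
Sat: 7:02 AM–6:45 PM = 11 h 43 min; less 30 min break → 11 h 13 min
Sun: 7:48 AM–7:04 PM = 11 h 16 min; less 30 min break → 10 h 46 min
Total worked: 52 h 39 min = 52.65 h.
Threshold 44 h → overtime 8 h 39 min, regular 44 h 0 min.

Regular 44.00 hours, overtime 8.65 hours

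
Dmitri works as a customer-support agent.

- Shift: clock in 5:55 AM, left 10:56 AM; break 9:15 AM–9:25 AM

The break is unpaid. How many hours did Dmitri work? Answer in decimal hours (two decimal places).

Shift: 5:55 AM–10:56 AM = 5 h 1 min; less 10 min break → 4 h 51 min

4.85 hours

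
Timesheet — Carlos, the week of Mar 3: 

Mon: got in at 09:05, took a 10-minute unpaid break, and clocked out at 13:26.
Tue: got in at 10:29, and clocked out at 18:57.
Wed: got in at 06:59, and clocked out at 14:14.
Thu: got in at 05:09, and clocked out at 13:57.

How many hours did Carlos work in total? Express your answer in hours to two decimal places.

Mon: 09:05–13:26 = 4 h 21 min; less 10 min break → 4 h 11 min
Tue: 10:29–18:57 = 8 h 28 min
Wed: 06:59–14:14 = 7 h 15 min
Thu: 05:09–13:57 = 8 h 48 min
Total: 4 h 11 min + 8 h 28 min + 7 h 15 min + 8 h 48 min = 28 h 42 min.

28.70 hours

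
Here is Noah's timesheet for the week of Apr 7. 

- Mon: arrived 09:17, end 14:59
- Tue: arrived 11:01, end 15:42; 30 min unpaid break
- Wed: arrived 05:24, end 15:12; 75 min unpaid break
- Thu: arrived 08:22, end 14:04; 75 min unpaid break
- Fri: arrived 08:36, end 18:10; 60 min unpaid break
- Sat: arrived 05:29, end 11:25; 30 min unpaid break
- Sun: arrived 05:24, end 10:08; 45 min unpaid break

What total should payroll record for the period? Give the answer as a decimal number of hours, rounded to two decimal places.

40.87 hours

Mon: 09:17–14:59 = 5 h 42 min
Tue: 11:01–15:42 = 4 h 41 min; less 30 min break → 4 h 11 min
Wed: 05:24–15:12 = 9 h 48 min; less 75 min break → 8 h 33 min
Thu: 08:22–14:04 = 5 h 42 min; less 75 min break → 4 h 27 min
Fri: 08:36–18:10 = 9 h 34 min; less 60 min break → 8 h 34 min
Sat: 05:29–11:25 = 5 h 56 min; less 30 min break → 5 h 26 min
Sun: 05:24–10:08 = 4 h 44 min; less 45 min break → 3 h 59 min
Total: 5 h 42 min + 4 h 11 min + 8 h 33 min + 4 h 27 min + 8 h 34 min + 5 h 26 min + 3 h 59 min = 40 h 52 min.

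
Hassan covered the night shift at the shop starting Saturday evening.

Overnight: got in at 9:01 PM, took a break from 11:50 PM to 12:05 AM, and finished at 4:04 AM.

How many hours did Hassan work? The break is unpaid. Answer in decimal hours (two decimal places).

6.80 hours

Overnight: 9:01 PM → midnight = 2 h 59 min; midnight → 4:04 AM = 4 h 4 min; span 7 h 3 min; less 15 min break → 6 h 48 min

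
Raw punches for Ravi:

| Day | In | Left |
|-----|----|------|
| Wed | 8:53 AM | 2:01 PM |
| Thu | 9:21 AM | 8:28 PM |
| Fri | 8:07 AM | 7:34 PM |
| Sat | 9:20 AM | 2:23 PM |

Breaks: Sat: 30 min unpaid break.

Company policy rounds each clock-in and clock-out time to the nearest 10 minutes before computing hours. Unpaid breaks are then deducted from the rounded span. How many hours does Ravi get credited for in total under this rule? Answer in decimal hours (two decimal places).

32.17 hours

Wed: in 8:53 AM→8:50 AM, out 2:01 PM→2:00 PM; 5 h 10 min
Thu: in 9:21 AM→9:20 AM, out 8:28 PM→8:30 PM; 11 h 10 min
Fri: in 8:07 AM→8:10 AM, out 7:34 PM→7:30 PM; 11 h 20 min
Sat: in 9:20 AM→9:20 AM, out 2:23 PM→2:20 PM; 5 h 0 min − 30 min = 4 h 30 min
Total credited: 32 h 10 min.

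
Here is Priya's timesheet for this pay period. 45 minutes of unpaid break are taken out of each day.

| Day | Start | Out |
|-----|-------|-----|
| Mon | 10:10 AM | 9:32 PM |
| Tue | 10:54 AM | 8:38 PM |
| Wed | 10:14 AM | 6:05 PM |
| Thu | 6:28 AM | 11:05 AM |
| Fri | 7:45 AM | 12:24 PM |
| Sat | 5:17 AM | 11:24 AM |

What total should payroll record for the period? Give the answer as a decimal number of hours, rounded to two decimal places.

39.83 hours

Mon: 10:10 AM–9:32 PM = 11 h 22 min; less 45 min break → 10 h 37 min
Tue: 10:54 AM–8:38 PM = 9 h 44 min; less 45 min break → 8 h 59 min
Wed: 10:14 AM–6:05 PM = 7 h 51 min; less 45 min break → 7 h 6 min
Thu: 6:28 AM–11:05 AM = 4 h 37 min; less 45 min break → 3 h 52 min
Fri: 7:45 AM–12:24 PM = 4 h 39 min; less 45 min break → 3 h 54 min
Sat: 5:17 AM–11:24 AM = 6 h 7 min; less 45 min break → 5 h 22 min
Total: 10 h 37 min + 8 h 59 min + 7 h 6 min + 3 h 52 min + 3 h 54 min + 5 h 22 min = 39 h 50 min.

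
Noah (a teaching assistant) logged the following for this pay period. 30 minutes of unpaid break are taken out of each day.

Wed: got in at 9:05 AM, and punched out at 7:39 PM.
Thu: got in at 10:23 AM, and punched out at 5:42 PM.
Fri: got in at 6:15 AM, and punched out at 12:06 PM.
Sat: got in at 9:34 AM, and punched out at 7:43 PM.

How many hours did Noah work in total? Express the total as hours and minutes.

31 h 53 min

Wed: 9:05 AM–7:39 PM = 10 h 34 min; less 30 min break → 10 h 4 min
Thu: 10:23 AM–5:42 PM = 7 h 19 min; less 30 min break → 6 h 49 min
Fri: 6:15 AM–12:06 PM = 5 h 51 min; less 30 min break → 5 h 21 min
Sat: 9:34 AM–7:43 PM = 10 h 9 min; less 30 min break → 9 h 39 min
Total: 10 h 4 min + 6 h 49 min + 5 h 21 min + 9 h 39 min = 31 h 53 min.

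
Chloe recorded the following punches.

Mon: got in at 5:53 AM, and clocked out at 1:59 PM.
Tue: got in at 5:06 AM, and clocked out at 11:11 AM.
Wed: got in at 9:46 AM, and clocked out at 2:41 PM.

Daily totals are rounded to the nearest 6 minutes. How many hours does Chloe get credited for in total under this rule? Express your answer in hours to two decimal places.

19.10 hours

Mon: 5:53 AM–1:59 PM = 8 h 6 min → rounds to 8 h 6 min
Tue: 5:06 AM–11:11 AM = 6 h 5 min → rounds to 6 h 6 min
Wed: 9:46 AM–2:41 PM = 4 h 55 min → rounds to 4 h 54 min
Total credited: 19 h 6 min.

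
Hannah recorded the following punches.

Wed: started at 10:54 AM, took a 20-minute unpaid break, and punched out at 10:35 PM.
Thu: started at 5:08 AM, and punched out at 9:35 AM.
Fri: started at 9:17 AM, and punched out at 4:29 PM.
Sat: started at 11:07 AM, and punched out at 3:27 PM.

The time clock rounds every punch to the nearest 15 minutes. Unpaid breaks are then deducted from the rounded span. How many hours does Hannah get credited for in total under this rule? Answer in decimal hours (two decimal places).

27.17 hours

Wed: in 10:54 AM→11:00 AM, out 10:35 PM→10:30 PM; 11 h 30 min − 20 min = 11 h 10 min
Thu: in 5:08 AM→5:15 AM, out 9:35 AM→9:30 AM; 4 h 15 min
Fri: in 9:17 AM→9:15 AM, out 4:29 PM→4:30 PM; 7 h 15 min
Sat: in 11:07 AM→11:00 AM, out 3:27 PM→3:30 PM; 4 h 30 min
Total credited: 27 h 10 min.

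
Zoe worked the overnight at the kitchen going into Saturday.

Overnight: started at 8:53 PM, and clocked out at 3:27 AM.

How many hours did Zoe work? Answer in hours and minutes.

Overnight: 8:53 PM → midnight = 3 h 7 min; midnight → 3:27 AM = 3 h 27 min; span 6 h 34 min

6 h 34 min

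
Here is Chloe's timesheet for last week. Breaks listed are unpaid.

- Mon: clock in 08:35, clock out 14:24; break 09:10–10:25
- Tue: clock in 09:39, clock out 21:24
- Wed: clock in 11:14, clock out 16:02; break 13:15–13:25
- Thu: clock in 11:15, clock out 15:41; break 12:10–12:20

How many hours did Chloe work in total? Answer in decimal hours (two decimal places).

25.22 hours

Mon: 08:35–14:24 = 5 h 49 min; less 75 min break → 4 h 34 min
Tue: 09:39–21:24 = 11 h 45 min
Wed: 11:14–16:02 = 4 h 48 min; less 10 min break → 4 h 38 min
Thu: 11:15–15:41 = 4 h 26 min; less 10 min break → 4 h 16 min
Total: 4 h 34 min + 11 h 45 min + 4 h 38 min + 4 h 16 min = 25 h 13 min.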